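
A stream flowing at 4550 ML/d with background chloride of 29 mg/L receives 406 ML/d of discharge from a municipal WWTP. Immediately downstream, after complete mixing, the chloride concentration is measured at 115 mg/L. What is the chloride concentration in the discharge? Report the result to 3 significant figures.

1080 mg/L

Mass balance: 4550·29.00 + 406.0·Cₑ = 4956·115.0
→ Cₑ = (4956·115.0 − 4550·29.00) / 406.0 = 1079 mg/L.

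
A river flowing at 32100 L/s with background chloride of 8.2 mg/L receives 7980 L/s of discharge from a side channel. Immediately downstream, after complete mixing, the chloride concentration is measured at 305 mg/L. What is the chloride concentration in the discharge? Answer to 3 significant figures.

Mass balance: 32100·8.200 + 7980·Cₑ = 40080·305.0
→ Cₑ = (40080·305.0 − 32100·8.200) / 7980 = 1499 mg/L.

1500 mg/L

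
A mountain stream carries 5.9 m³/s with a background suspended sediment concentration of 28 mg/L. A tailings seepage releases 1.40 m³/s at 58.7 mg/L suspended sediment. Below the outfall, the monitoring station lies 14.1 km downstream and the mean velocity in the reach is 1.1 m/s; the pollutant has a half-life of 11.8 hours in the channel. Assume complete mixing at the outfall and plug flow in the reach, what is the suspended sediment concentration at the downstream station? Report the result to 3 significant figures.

Conservation of mass: C = (5.900·28.00 + 1.400·58.70) / 7.300 = 247.4/7.300 = 33.89 mg/L.
Travel time t = 14.1·1000 / 1.1 = 12820 s = 3.561 h.
Half-life 11.8 h → k = ln 2 / 11.8 = 0.05874 h⁻¹ = 1.410 d⁻¹.
After decay, C = 33.89 × e^(−kt) = 33.89 × 0.8113 = 27.49 mg/L.

27.5 mg/L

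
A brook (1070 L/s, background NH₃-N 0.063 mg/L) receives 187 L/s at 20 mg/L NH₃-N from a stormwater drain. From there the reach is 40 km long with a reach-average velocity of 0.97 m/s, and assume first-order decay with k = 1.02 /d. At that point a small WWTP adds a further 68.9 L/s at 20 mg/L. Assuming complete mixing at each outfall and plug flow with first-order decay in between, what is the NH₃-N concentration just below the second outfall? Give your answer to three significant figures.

Flow-weighted average: C = (1070·0.06300 + 187.0·20.00) / 1257 = 3807/1257 = 3.029 mg/L; combined flow 1257 L/s.
Travel time t = 40·1000 / 0.97 = 41240 s = 11.45 h.
After decay, C = 3.029 × e^(−kt) = 3.029 × 0.6146 = 1.862 mg/L.
Second outfall: C = (1257·1.862 + 68.90·20.00)/1326 = 2.804 mg/L.

2.80 mg/L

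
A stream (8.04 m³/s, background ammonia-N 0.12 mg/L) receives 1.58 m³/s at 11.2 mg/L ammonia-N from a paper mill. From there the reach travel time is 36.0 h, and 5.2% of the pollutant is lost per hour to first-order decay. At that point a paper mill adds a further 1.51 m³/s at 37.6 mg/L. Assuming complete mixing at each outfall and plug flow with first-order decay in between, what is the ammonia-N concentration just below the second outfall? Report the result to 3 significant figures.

5.35 mg/L

Flow-weighted average: C = (8.040·0.1200 + 1.580·11.20) / 9.620 = 18.66/9.620 = 1.940 mg/L; combined flow 9.620 m³/s.
5.2%/h lost → k = −ln(1 − 0.052) = 0.05340 h⁻¹.
Decay over the reach: 1.940·exp(−kt) = 1.940·0.1463 = 0.2837 mg/L.
Second outfall: C = (9.620·0.2837 + 1.510·37.60)/11.13 = 5.346 mg/L.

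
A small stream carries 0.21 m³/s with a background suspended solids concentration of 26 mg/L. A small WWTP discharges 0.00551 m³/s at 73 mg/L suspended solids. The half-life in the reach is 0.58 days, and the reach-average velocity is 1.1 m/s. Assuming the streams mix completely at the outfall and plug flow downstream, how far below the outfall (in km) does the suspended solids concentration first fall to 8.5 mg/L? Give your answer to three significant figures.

Conservation of mass: C = (0.2100·26.00 + 0.005510·73.00) / 0.2155 = 5.862/0.2155 = 27.20 mg/L.
Half-life 0.58 d → k = ln 2 / 0.58 = 1.195 d⁻¹.
Set 27.20·exp(−k·t) = 8.5 → t = ln(27.20/8.5)/k = 84100 s = 23.36 h.
Distance = v·t = 1.1·84100 = 92510 m = 92.51 km.

92.5 km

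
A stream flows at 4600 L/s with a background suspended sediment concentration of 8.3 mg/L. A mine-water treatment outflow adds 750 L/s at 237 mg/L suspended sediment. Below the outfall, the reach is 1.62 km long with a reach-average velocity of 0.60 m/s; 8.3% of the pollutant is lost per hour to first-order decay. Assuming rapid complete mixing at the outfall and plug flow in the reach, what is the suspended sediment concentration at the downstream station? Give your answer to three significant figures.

37.8 mg/L

Mass balance: C = (4600·8.300 + 750.0·237.0) / 5350 = 215900/5350 = 40.36 mg/L.
Travel time t = 1.62·1000 / 0.60 = 2700 s = 0.7500 h.
8.3%/h lost → k = −ln(1 − 0.083) = 0.08665 h⁻¹.
After decay, C = 40.36 × e^(−kt) = 40.36 × 0.9371 = 37.82 mg/L.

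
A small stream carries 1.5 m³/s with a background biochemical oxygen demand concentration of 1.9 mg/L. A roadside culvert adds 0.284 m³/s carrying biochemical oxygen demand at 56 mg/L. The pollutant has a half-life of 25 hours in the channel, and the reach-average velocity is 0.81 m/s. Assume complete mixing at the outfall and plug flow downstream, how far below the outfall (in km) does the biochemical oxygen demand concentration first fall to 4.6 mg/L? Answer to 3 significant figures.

86.9 km

Mass balance: C = (1.500·1.900 + 0.2840·56.00) / 1.784 = 18.75/1.784 = 10.51 mg/L.
Half-life 25 h → k = ln 2 / 25 = 0.02773 h⁻¹ = 0.6654 d⁻¹.
Set 10.51·exp(−k·t) = 4.6 → t = ln(10.51/4.6)/k = 107300 s = 29.81 h.
Distance = v·t = 0.81·107300 = 86920 m = 86.92 km.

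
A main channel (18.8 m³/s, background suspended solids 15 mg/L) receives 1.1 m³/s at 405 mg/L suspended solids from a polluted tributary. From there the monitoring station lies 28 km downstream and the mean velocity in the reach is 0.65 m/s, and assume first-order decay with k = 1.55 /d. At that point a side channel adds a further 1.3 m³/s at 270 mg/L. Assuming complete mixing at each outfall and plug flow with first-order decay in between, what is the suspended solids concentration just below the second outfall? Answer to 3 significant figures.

Mass balance: C = (18.80·15.00 + 1.100·405.0) / 19.90 = 727.5/19.90 = 36.56 mg/L; combined flow 19.90 m³/s.
Travel time t = 28·1000 / 0.65 = 43080 s = 11.97 h.
Decay over the reach: 36.56·exp(−kt) = 36.56·0.4617 = 16.88 mg/L.
At the second outfall, C = (19.90·16.88 + 1.300·270.0) / (19.90 + 1.300) = 32.40 mg/L.

32.4 mg/L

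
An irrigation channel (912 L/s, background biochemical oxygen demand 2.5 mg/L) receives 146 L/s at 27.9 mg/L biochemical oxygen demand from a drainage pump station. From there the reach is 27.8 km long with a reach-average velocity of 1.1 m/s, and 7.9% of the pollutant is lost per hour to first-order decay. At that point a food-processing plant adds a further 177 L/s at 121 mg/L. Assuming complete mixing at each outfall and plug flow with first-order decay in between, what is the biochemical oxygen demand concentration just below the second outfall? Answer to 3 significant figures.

Flow-weighted average: C = (912.0·2.500 + 146.0·27.90) / 1058 = 6353/1058 = 6.005 mg/L; combined flow 1058 L/s.
Travel time t = 27.8·1000 / 1.1 = 25270 s = 7.020 h.
7.9%/h lost → k = −ln(1 − 0.079) = 0.08230 h⁻¹.
First-order decay: C = 6.005·exp(−k·t) = 6.005·0.5612 = 3.370 mg/L.
Second outfall: C = (1058·3.370 + 177.0·121.0)/1235 = 20.23 mg/L.

20.2 mg/L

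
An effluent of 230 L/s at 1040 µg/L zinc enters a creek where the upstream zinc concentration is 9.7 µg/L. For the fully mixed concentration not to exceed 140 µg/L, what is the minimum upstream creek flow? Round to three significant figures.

Set C_mix = 140: (Q·9.700 + 230.0·1040) / (Q + 230.0) = 140
→ Q = 230.0·(1040 − 140)/(140 − 9.700) = 1589 L/s.

1590 L/s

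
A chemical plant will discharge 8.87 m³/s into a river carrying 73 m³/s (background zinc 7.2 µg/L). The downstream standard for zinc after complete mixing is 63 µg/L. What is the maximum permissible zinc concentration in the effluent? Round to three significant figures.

522 µg/L

At the limit, (Qr·Cr + Qe·Cₑ)/(Qr + Qe) = 63:
Cₑ = (81.87·63 − 73.00·7.200) / 8.870 = 522.2 µg/L.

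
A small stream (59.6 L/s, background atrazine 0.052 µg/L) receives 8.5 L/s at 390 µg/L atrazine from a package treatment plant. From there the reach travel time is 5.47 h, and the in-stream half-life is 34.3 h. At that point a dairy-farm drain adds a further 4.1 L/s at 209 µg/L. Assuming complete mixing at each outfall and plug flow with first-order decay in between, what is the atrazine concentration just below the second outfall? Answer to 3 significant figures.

53.0 µg/L

After mixing, C = (59.60·0.05200 + 8.500·390.0) / 68.10 = 3318/68.10 = 48.72 µg/L; combined flow 68.10 L/s.
Half-life 34.3 h → k = ln 2 / 34.3 = 0.02021 h⁻¹ = 0.4850 d⁻¹.
Decay over the reach: 48.72·exp(−kt) = 48.72·0.8954 = 43.62 µg/L.
Second outfall: C = (68.10·43.62 + 4.100·209.0)/72.20 = 53.02 µg/L.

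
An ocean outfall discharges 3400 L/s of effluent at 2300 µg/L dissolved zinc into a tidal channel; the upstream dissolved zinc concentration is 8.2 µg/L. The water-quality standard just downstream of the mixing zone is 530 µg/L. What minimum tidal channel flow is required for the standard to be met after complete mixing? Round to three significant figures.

11500 L/s

Set C_mix = 530: (Q·8.200 + 3400·2300) / (Q + 3400) = 530
→ Q = 3400·(2300 − 530)/(530 − 8.200) = 11530 L/s.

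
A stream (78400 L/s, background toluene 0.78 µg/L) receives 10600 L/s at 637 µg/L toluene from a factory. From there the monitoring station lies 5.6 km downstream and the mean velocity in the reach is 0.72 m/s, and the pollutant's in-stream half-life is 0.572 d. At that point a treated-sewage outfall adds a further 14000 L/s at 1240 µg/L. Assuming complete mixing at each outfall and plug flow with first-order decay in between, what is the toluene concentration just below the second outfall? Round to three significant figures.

228 µg/L

Mixed concentration C = ΣQC/ΣQ = (78400·0.7800 + 10600·637.0) / 89000 = 6813000/89000 = 76.55 µg/L; combined flow 89000 L/s.
Travel time t = 5.6·1000 / 0.72 = 7778 s = 2.160 h.
Half-life 0.572 d → k = ln 2 / 0.572 = 1.212 d⁻¹.
First-order decay: C = 76.55·exp(−k·t) = 76.55·0.8967 = 68.64 µg/L.
Second outfall: C = (89000·68.64 + 14000·1240)/103000 = 227.9 µg/L.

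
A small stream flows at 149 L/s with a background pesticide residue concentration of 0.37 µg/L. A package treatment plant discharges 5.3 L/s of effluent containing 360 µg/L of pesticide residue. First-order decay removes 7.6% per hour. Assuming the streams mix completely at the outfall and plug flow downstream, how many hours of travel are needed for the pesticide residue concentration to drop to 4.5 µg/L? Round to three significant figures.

13.1 h

Conservation of mass: C = (149.0·0.3700 + 5.300·360.0) / 154.3 = 1963/154.3 = 12.72 µg/L.
7.6%/h lost → k = −ln(1 − 0.076) = 0.07904 h⁻¹.
12.72·exp(−k·t) = 4.5 → t = ln(12.72/4.5)/k = 47340 s = 13.15 h.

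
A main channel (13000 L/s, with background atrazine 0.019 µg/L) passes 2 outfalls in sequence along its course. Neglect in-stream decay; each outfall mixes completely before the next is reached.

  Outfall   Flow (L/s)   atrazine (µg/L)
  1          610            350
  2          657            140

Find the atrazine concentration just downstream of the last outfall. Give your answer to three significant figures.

After outfall 1: Q = 13000 + 610.0 = 13610 L/s; C = (13000·0.01900 + 610.0·350.0)/13610 = 15.71 µg/L.
After outfall 2: Q = 13610 + 657.0 = 14270 L/s; C = (13610·15.71 + 657.0·140.0)/14270 = 21.43 µg/L.

21.4 µg/L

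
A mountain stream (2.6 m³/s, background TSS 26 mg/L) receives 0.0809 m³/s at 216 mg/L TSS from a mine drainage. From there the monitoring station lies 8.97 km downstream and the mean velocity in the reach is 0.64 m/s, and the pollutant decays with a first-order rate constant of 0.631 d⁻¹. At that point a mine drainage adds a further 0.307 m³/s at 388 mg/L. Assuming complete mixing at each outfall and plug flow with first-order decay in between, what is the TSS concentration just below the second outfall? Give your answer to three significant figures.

65.6 mg/L

Mixed concentration C = ΣQC/ΣQ = (2.600·26.00 + 0.08090·216.0) / 2.681 = 85.07/2.681 = 31.73 mg/L; combined flow 2.681 m³/s.
Travel time t = 8.97·1000 / 0.64 = 14020 s = 3.893 h.
Applying C = C₀e^(−kt): 31.73 × 0.9027 = 28.65 mg/L.
At the second outfall, C = (2.681·28.65 + 0.3070·388.0) / (2.681 + 0.3070) = 65.57 mg/L.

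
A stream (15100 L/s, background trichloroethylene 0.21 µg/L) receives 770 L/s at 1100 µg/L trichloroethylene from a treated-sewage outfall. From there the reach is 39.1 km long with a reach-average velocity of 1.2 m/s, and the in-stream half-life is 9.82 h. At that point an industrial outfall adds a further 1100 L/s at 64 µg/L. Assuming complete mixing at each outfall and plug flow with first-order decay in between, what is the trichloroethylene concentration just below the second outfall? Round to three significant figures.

Flow-weighted average: C = (15100·0.2100 + 770.0·1100) / 15870 = 850200/15870 = 53.57 µg/L; combined flow 15870 L/s.
Travel time t = 39.1·1000 / 1.2 = 32580 s = 9.051 h.
Half-life 9.82 h → k = ln 2 / 9.82 = 0.07059 h⁻¹ = 1.694 d⁻¹.
After decay, C = 53.57 × e^(−kt) = 53.57 × 0.5279 = 28.28 µg/L.
Second outfall: C = (15870·28.28 + 1100·64.00)/16970 = 30.60 µg/L.

30.6 µg/L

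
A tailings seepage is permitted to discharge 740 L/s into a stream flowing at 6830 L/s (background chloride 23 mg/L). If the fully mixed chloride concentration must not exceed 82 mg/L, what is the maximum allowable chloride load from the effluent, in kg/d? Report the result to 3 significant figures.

Mass balance at the limit: 6830·23.00 + 740.0·Cₑ = 7570·82 → Cₑ = 626.6 mg/L.
740.0 L/s = 0.7400 m³/s. Load = 0.7400 m³/s × 626.6 g/m³ × 86 400 s/d = 40060 kg/d.

40100 kg/d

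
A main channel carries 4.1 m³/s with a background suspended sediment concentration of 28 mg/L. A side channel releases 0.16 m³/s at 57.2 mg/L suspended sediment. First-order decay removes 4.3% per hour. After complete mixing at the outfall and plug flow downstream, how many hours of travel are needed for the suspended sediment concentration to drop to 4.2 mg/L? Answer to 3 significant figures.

Conservation of mass: C = (4.100·28.00 + 0.1600·57.20) / 4.260 = 124.0/4.260 = 29.10 mg/L.
4.3%/h lost → k = −ln(1 − 0.043) = 0.04395 h⁻¹.
29.10·exp(−k·t) = 4.2 → t = ln(29.10/4.2)/k = 158500 s = 44.04 h.

44.0 h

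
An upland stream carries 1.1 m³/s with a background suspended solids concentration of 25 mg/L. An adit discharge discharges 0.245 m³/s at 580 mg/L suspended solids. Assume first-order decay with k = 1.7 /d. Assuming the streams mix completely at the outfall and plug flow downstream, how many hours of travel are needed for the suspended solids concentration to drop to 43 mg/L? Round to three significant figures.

15.2 h

Conservation of mass: C = (1.100·25.00 + 0.2450·580.0) / 1.345 = 169.6/1.345 = 126.1 mg/L.
126.1·exp(−k·t) = 43 → t = ln(126.1/43)/k = 54680 s = 15.19 h.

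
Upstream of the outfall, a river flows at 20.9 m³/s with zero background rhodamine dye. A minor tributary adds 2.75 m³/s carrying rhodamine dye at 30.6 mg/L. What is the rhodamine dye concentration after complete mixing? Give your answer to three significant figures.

3.56 mg/L

Mixed concentration C = ΣQC/ΣQ = (20.90·0 + 2.750·30.60) / 23.65 = 84.15/23.65 = 3.558 mg/L.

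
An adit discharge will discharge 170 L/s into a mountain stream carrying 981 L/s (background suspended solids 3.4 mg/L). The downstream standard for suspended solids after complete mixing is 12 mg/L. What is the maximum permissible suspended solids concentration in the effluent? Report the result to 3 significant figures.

61.6 mg/L

At the limit, (Qr·Cr + Qe·Cₑ)/(Qr + Qe) = 12:
Cₑ = (1151·12 − 981.0·3.400) / 170.0 = 61.63 mg/L.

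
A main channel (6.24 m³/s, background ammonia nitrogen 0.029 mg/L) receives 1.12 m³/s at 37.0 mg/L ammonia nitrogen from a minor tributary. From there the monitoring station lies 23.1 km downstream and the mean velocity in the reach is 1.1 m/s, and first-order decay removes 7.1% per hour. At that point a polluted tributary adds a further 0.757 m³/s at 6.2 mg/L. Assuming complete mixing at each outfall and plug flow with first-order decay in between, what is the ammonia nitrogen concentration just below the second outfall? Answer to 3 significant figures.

Mass balance: C = (6.240·0.02900 + 1.120·37.00) / 7.360 = 41.62/7.360 = 5.655 mg/L; combined flow 7.360 m³/s.
Travel time t = 23.1·1000 / 1.1 = 21000 s = 5.833 h.
7.1%/h lost → k = −ln(1 − 0.071) = 0.07365 h⁻¹.
Decay over the reach: 5.655·exp(−kt) = 5.655·0.6508 = 3.680 mg/L.
Second outfall: C = (7.360·3.680 + 0.7570·6.200)/8.117 = 3.915 mg/L.

3.92 mg/L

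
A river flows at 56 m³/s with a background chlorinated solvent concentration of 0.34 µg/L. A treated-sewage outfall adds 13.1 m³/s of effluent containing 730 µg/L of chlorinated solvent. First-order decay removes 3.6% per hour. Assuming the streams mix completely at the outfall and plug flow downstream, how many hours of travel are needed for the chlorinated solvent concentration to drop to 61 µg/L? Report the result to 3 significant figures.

Mixed concentration C = ΣQC/ΣQ = (56.00·0.3400 + 13.10·730.0) / 69.10 = 9582/69.10 = 138.7 µg/L.
3.6%/h lost → k = −ln(1 − 0.036) = 0.03666 h⁻¹.
138.7·exp(−k·t) = 61 → t = ln(138.7/61)/k = 80630 s = 22.40 h.

22.4 h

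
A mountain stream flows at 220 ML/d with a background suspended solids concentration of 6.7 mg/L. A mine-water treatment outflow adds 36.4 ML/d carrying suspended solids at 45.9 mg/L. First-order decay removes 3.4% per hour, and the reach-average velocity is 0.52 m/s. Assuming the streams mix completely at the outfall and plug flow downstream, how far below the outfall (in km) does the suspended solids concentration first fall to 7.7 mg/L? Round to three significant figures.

25.2 km

Mass balance: C = (220.0·6.700 + 36.40·45.90) / 256.4 = 3145/256.4 = 12.27 mg/L.
3.4%/h lost → k = −ln(1 − 0.034) = 0.03459 h⁻¹.
Set 12.27·exp(−k·t) = 7.7 → t = ln(12.27/7.7)/k = 48450 s = 13.46 h.
Distance = v·t = 0.52·48450 = 25190 m = 25.19 km.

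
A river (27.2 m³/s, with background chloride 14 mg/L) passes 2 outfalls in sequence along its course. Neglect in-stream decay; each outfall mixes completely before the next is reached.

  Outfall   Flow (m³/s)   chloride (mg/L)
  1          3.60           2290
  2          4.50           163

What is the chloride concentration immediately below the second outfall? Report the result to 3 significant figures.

265 mg/L

After outfall 1: Q = 27.20 + 3.600 = 30.80 m³/s; C = (27.20·14.00 + 3.600·2290)/30.80 = 280.0 mg/L.
After outfall 2: Q = 30.80 + 4.500 = 35.30 m³/s; C = (30.80·280.0 + 4.500·163.0)/35.30 = 265.1 mg/L.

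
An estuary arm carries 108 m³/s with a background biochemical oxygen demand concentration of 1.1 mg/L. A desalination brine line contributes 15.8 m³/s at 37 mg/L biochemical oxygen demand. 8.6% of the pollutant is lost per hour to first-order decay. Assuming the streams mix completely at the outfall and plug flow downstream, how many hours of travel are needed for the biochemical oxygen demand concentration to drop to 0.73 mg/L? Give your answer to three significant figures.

22.8 h

After mixing, C = (108.0·1.100 + 15.80·37.00) / 123.8 = 703.4/123.8 = 5.682 mg/L.
8.6%/h lost → k = −ln(1 − 0.086) = 0.08992 h⁻¹.
5.682·exp(−k·t) = 0.73 → t = ln(5.682/0.73)/k = 82150 s = 22.82 h.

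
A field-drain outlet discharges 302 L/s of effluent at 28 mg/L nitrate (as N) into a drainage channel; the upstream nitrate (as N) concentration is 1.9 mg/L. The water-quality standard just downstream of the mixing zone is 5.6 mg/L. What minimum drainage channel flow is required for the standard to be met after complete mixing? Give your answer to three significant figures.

Set C_mix = 5.6: (Q·1.900 + 302.0·28.00) / (Q + 302.0) = 5.6
→ Q = 302.0·(28.00 − 5.6)/(5.6 − 1.900) = 1828 L/s.

1830 L/s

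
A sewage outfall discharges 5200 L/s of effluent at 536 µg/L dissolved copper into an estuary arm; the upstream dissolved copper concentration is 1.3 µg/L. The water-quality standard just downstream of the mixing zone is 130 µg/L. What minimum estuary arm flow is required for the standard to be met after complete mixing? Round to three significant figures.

Set C_mix = 130: (Q·1.300 + 5200·536.0) / (Q + 5200) = 130
→ Q = 5200·(536.0 − 130)/(130 − 1.300) = 16400 L/s.

16400 L/s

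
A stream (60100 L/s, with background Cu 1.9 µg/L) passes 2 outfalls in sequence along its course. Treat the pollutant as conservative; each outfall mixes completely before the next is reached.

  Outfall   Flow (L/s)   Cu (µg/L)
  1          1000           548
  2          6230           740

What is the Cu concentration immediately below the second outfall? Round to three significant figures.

Below outfall 1: Q → 61100 L/s, C = (60100·1.900 + 1000·548.0)/61100 = 10.84 µg/L.
Below outfall 2: Q → 67330 L/s, C = (61100·10.84 + 6230·740.0)/67330 = 78.31 µg/L.

78.3 µg/L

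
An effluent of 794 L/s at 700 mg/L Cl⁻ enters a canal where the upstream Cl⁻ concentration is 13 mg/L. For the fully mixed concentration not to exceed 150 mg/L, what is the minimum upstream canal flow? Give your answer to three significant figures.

3190 L/s

Set C_mix = 150: (Q·13.00 + 794.0·700.0) / (Q + 794.0) = 150
→ Q = 794.0·(700.0 − 150)/(150 − 13.00) = 3188 L/s.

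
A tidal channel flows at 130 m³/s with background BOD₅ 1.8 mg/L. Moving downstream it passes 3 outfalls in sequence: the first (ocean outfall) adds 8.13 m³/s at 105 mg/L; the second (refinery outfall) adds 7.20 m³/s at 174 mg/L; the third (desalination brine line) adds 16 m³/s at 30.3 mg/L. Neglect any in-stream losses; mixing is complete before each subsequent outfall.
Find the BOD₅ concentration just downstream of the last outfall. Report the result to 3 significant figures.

17.5 mg/L

After outfall 1: Q = 130.0 + 8.130 = 138.1 m³/s; C = (130.0·1.800 + 8.130·105.0)/138.1 = 7.874 mg/L.
After outfall 2: Q = 138.1 + 7.200 = 145.3 m³/s; C = (138.1·7.874 + 7.200·174.0)/145.3 = 16.10 mg/L.
After outfall 3: Q = 145.3 + 16.00 = 161.3 m³/s; C = (145.3·16.10 + 16.00·30.30)/161.3 = 17.51 mg/L.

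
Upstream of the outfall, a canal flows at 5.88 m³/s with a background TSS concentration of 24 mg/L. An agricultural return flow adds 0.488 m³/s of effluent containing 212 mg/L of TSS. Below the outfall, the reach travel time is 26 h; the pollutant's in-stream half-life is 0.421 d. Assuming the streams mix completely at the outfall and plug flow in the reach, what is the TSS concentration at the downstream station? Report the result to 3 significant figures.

6.45 mg/L

Mass balance: C = (5.880·24.00 + 0.4880·212.0) / 6.368 = 244.6/6.368 = 38.41 mg/L.
Half-life 0.421 d → k = ln 2 / 0.421 = 1.646 d⁻¹.
First-order decay: C = 38.41·exp(−k·t) = 38.41·0.1680 = 6.453 mg/L.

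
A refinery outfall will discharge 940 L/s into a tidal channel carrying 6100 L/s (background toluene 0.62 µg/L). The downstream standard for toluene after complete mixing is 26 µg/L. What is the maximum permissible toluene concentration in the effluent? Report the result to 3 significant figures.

At the limit, (Qr·Cr + Qe·Cₑ)/(Qr + Qe) = 26:
Cₑ = (7040·26 − 6100·0.6200) / 940.0 = 190.7 µg/L.

191 µg/L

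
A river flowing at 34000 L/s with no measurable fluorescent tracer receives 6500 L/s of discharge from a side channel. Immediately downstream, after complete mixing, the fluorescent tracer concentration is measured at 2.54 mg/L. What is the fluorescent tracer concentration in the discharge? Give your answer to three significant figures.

15.8 mg/L

Mass balance: 34000·0 + 6500·Cₑ = 40500·2.540
→ Cₑ = (40500·2.540 − 34000·0) / 6500 = 15.83 mg/L.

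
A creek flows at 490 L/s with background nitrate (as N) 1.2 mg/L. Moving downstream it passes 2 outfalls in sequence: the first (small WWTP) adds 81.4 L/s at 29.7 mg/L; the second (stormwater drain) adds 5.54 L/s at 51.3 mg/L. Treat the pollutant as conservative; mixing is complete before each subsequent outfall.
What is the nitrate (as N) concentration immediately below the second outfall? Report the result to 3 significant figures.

After outfall 1: Q = 490.0 + 81.40 = 571.4 L/s; C = (490.0·1.200 + 81.40·29.70)/571.4 = 5.260 mg/L.
After outfall 2: Q = 571.4 + 5.540 = 576.9 L/s; C = (571.4·5.260 + 5.540·51.30)/576.9 = 5.702 mg/L.

5.70 mg/L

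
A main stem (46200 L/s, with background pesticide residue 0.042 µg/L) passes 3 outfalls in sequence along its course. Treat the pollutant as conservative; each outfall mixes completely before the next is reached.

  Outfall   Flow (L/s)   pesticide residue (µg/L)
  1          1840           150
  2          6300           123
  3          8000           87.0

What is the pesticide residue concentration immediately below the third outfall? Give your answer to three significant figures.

Outfall 1: combined Q = 48040 L/s; C = (46200·0.04200 + 1840·150.0)/48040 = 5.786 µg/L.
Outfall 2: combined Q = 54340 L/s; C = (48040·5.786 + 6300·123.0)/54340 = 19.38 µg/L.
Outfall 3: combined Q = 62340 L/s; C = (54340·19.38 + 8000·87.00)/62340 = 28.05 µg/L.

28.1 µg/L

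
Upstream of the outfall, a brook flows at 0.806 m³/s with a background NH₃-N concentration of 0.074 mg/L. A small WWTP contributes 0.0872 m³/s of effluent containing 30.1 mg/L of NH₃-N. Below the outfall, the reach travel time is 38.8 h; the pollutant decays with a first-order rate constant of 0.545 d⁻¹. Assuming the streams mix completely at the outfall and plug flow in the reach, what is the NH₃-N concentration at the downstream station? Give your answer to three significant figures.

Conservation of mass: C = (0.8060·0.07400 + 0.08720·30.10) / 0.8932 = 2.684/0.8932 = 3.005 mg/L.
Applying C = C₀e^(−kt): 3.005 × 0.4143 = 1.245 mg/L.

1.25 mg/L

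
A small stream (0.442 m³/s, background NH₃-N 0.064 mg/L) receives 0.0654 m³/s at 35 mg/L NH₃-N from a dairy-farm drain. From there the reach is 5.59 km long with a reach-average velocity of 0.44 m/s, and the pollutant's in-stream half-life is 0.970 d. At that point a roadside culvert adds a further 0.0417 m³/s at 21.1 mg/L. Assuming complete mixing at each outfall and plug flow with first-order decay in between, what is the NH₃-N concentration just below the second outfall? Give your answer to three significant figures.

5.40 mg/L

Mixed concentration C = ΣQC/ΣQ = (0.4420·0.06400 + 0.06540·35.00) / 0.5074 = 2.317/0.5074 = 4.567 mg/L; combined flow 0.5074 m³/s.
Travel time t = 5.59·1000 / 0.44 = 12700 s = 3.529 h.
Half-life 0.970 d → k = ln 2 / 0.970 = 0.7146 d⁻¹.
Applying C = C₀e^(−kt): 4.567 × 0.9003 = 4.111 mg/L.
Second outfall: C = (0.5074·4.111 + 0.04170·21.10)/0.5491 = 5.402 mg/L.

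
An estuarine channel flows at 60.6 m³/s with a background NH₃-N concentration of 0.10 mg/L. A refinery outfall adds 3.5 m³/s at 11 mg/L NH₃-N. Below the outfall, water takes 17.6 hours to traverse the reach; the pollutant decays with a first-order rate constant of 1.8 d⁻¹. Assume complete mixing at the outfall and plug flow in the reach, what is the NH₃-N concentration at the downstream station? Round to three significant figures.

0.186 mg/L

Mixed concentration C = ΣQC/ΣQ = (60.60·0.1000 + 3.500·11.00) / 64.10 = 44.56/64.10 = 0.6952 mg/L.
Applying C = C₀e^(−kt): 0.6952 × 0.2671 = 0.1857 mg/L.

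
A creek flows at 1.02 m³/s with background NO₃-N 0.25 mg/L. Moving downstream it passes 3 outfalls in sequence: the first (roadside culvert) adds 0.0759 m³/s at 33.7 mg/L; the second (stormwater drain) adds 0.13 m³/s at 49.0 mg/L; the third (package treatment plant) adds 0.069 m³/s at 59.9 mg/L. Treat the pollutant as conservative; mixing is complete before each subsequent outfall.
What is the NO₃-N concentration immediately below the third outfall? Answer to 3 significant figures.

Below outfall 1: Q → 1.096 m³/s, C = (1.020·0.2500 + 0.07590·33.70)/1.096 = 2.567 mg/L.
Below outfall 2: Q → 1.226 m³/s, C = (1.096·2.567 + 0.1300·49.00)/1.226 = 7.491 mg/L.
Below outfall 3: Q → 1.295 m³/s, C = (1.226·7.491 + 0.06900·59.90)/1.295 = 10.28 mg/L.

10.3 mg/L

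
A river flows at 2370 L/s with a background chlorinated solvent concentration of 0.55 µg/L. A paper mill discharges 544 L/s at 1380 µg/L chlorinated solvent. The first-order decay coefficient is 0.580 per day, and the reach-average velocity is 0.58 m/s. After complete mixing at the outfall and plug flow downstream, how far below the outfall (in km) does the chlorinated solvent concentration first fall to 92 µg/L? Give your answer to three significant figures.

89.1 km

After mixing, C = (2370·0.5500 + 544.0·1380) / 2914 = 752000/2914 = 258.1 µg/L.
Set 258.1·exp(−k·t) = 92 → t = ln(258.1/92)/k = 153700 s = 42.68 h.
Distance = v·t = 0.58·153700 = 89120 m = 89.12 km.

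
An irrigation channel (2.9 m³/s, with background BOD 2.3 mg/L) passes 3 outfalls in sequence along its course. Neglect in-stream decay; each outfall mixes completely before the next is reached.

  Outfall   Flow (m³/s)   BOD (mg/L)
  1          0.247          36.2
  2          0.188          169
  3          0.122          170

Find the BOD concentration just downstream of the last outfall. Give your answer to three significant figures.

19.7 mg/L

Outfall 1: combined Q = 3.147 m³/s; C = (2.900·2.300 + 0.2470·36.20)/3.147 = 4.961 mg/L.
Outfall 2: combined Q = 3.335 m³/s; C = (3.147·4.961 + 0.1880·169.0)/3.335 = 14.21 mg/L.
Outfall 3: combined Q = 3.457 m³/s; C = (3.335·14.21 + 0.1220·170.0)/3.457 = 19.71 mg/L.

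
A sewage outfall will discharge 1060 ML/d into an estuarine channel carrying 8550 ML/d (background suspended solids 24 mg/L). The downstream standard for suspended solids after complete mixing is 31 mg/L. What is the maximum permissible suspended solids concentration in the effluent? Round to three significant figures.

At the limit, (Qr·Cr + Qe·Cₑ)/(Qr + Qe) = 31:
Cₑ = (9610·31 − 8550·24.00) / 1060 = 87.46 mg/L.

87.5 mg/L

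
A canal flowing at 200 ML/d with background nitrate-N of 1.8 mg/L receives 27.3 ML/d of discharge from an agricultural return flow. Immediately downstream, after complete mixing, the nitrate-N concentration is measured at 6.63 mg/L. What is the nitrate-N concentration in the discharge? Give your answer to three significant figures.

Mass balance: 200.0·1.800 + 27.30·Cₑ = 227.3·6.630
→ Cₑ = (227.3·6.630 − 200.0·1.800) / 27.30 = 42.01 mg/L.

42.0 mg/L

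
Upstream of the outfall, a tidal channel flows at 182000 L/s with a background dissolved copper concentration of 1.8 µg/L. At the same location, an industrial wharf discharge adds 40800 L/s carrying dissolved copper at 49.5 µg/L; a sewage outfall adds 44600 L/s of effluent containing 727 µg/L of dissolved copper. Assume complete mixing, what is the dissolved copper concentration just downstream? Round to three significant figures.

After mixing, C = (182000·1.800 + 40800·49.50 + 44600·727.0) / 267400 = 34770000/267400 = 130.0 µg/L.

130 µg/L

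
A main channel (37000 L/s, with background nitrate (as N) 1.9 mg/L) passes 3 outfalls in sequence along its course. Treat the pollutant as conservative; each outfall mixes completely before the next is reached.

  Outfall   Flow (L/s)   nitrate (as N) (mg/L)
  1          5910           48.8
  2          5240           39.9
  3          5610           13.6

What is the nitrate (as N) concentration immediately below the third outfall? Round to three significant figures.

After outfall 1: Q = 37000 + 5910 = 42910 L/s; C = (37000·1.900 + 5910·48.80)/42910 = 8.360 mg/L.
After outfall 2: Q = 42910 + 5240 = 48150 L/s; C = (42910·8.360 + 5240·39.90)/48150 = 11.79 mg/L.
After outfall 3: Q = 48150 + 5610 = 53760 L/s; C = (48150·11.79 + 5610·13.60)/53760 = 11.98 mg/L.

12.0 mg/L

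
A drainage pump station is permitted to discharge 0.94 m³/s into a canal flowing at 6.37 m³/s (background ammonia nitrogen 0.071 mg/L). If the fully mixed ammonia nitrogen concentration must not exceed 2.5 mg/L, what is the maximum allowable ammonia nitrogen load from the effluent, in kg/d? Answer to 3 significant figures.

1540 kg/d

Mass balance at the limit: 6.370·0.07100 + 0.9400·Cₑ = 7.310·2.5 → Cₑ = 18.96 mg/L.
Load = 0.9400 m³/s × 18.96 g/m³ × 86 400 s/d = 1540 kg/d.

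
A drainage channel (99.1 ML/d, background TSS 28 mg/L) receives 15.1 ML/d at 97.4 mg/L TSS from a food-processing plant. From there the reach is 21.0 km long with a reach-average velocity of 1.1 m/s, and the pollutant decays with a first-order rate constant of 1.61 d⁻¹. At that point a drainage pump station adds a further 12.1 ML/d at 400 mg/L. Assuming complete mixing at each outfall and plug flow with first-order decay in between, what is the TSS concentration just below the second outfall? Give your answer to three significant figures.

61.9 mg/L

Mass balance: C = (99.10·28.00 + 15.10·97.40) / 114.2 = 4246/114.2 = 37.18 mg/L; combined flow 114.2 ML/d.
Travel time t = 21.0·1000 / 1.1 = 19090 s = 5.303 h.
Applying C = C₀e^(−kt): 37.18 × 0.7007 = 26.05 mg/L.
At the second outfall, C = (114.2·26.05 + 12.10·400.0) / (114.2 + 12.10) = 61.87 mg/L.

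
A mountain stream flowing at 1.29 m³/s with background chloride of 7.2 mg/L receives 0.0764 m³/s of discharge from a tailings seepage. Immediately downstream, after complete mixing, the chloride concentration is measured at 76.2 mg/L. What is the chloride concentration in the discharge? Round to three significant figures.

1240 mg/L

Mass balance: 1.290·7.200 + 0.07640·Cₑ = 1.366·76.20
→ Cₑ = (1.366·76.20 − 1.290·7.200) / 0.07640 = 1241 mg/L.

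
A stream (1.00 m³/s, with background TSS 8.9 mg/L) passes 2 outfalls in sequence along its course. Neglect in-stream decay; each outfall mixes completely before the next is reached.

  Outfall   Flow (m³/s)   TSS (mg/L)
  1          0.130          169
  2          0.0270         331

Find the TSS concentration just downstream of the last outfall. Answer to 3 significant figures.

34.4 mg/L

After outfall 1: Q = 1.000 + 0.1300 = 1.130 m³/s; C = (1.000·8.900 + 0.1300·169.0)/1.130 = 27.32 mg/L.
After outfall 2: Q = 1.130 + 0.02700 = 1.157 m³/s; C = (1.130·27.32 + 0.02700·331.0)/1.157 = 34.41 mg/L.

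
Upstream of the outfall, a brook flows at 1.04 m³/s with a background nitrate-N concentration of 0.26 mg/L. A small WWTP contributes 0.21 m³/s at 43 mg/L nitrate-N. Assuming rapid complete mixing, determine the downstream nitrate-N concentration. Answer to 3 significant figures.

7.44 mg/L

After mixing, C = (1.040·0.2600 + 0.2100·43.00) / 1.250 = 9.300/1.250 = 7.440 mg/L.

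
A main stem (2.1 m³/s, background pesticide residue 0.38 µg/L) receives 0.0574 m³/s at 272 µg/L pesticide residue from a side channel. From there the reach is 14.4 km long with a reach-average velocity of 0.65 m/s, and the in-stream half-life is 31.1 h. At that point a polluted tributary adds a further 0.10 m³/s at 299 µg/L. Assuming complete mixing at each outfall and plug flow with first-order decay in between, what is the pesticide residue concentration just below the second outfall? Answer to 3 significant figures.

Conservation of mass: C = (2.100·0.3800 + 0.05740·272.0) / 2.157 = 16.41/2.157 = 7.607 µg/L; combined flow 2.157 m³/s.
Travel time t = 14.4·1000 / 0.65 = 22150 s = 6.154 h.
Half-life 31.1 h → k = ln 2 / 31.1 = 0.02229 h⁻¹ = 0.5349 d⁻¹.
After decay, C = 7.607 × e^(−kt) = 7.607 × 0.8718 = 6.632 µg/L.
Second outfall: C = (2.157·6.632 + 0.1000·299.0)/2.257 = 19.58 µg/L.

19.6 µg/L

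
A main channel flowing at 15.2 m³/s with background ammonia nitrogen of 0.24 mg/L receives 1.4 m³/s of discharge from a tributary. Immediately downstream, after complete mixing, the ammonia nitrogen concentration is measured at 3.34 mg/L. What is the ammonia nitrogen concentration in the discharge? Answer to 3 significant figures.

37.0 mg/L

Mass balance: 15.20·0.2400 + 1.400·Cₑ = 16.60·3.340
→ Cₑ = (16.60·3.340 − 15.20·0.2400) / 1.400 = 37.00 mg/L.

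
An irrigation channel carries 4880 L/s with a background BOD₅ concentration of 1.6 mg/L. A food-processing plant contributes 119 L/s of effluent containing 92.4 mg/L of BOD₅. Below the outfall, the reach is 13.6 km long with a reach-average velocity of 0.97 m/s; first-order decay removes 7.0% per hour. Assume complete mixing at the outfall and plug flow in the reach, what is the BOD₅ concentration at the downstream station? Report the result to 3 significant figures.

Conservation of mass: C = (4880·1.600 + 119.0·92.40) / 4999 = 18800/4999 = 3.761 mg/L.
Travel time t = 13.6·1000 / 0.97 = 14020 s = 3.895 h.
7.0%/h lost → k = −ln(1 − 0.07) = 0.07257 h⁻¹.
Decay over the reach: 3.761·exp(−kt) = 3.761·0.7538 = 2.835 mg/L.

2.84 mg/L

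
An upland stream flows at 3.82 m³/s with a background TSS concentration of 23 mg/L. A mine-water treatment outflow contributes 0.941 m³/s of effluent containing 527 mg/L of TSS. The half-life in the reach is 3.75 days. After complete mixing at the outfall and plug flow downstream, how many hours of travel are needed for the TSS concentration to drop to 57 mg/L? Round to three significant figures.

Mixed concentration C = ΣQC/ΣQ = (3.820·23.00 + 0.9410·527.0) / 4.761 = 583.8/4.761 = 122.6 mg/L.
Half-life 3.75 d → k = ln 2 / 3.75 = 0.1848 d⁻¹.
122.6·exp(−k·t) = 57 → t = ln(122.6/57)/k = 358100 s = 99.46 h.

99.5 h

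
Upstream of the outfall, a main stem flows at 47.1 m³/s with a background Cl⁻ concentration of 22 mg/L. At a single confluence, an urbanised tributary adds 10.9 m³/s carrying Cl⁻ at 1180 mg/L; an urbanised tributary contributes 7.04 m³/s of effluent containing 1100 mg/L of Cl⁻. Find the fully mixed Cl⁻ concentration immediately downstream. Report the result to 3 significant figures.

333 mg/L

Mass balance: C = (47.10·22.00 + 10.90·1180 + 7.040·1100) / 65.04 = 21640/65.04 = 332.8 mg/L.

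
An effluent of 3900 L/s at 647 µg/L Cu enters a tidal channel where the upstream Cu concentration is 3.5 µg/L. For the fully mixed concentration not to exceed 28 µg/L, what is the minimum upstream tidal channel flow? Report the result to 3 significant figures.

98500 L/s

Set C_mix = 28: (Q·3.500 + 3900·647.0) / (Q + 3900) = 28
→ Q = 3900·(647.0 − 28)/(28 − 3.500) = 98530 L/s.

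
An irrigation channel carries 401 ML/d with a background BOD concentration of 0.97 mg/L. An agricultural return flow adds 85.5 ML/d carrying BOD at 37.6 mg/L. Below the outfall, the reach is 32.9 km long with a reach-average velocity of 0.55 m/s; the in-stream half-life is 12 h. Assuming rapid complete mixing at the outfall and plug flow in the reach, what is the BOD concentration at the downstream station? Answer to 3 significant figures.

2.84 mg/L

Mixed concentration C = ΣQC/ΣQ = (401.0·0.9700 + 85.50·37.60) / 486.5 = 3604/486.5 = 7.408 mg/L.
Travel time t = 32.9·1000 / 0.55 = 59820 s = 16.62 h.
Half-life 12 h → k = ln 2 / 12 = 0.05776 h⁻¹ = 1.386 d⁻¹.
After decay, C = 7.408 × e^(−kt) = 7.408 × 0.3830 = 2.837 mg/L.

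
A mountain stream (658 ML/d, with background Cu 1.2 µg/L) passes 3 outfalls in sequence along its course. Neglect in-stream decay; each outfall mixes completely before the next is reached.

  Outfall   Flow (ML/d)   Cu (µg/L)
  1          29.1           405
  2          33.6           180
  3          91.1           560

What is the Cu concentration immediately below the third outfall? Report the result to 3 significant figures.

Outfall 1: combined Q = 687.1 ML/d; C = (658.0·1.200 + 29.10·405.0)/687.1 = 18.30 µg/L.
Outfall 2: combined Q = 720.7 ML/d; C = (687.1·18.30 + 33.60·180.0)/720.7 = 25.84 µg/L.
Outfall 3: combined Q = 811.8 ML/d; C = (720.7·25.84 + 91.10·560.0)/811.8 = 85.78 µg/L.

85.8 µg/L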